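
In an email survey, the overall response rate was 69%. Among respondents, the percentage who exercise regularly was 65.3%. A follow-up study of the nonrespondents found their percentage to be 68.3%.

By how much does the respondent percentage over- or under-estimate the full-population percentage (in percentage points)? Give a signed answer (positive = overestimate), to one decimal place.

Nonresponse fraction = 1 − 0.69 = 0.31.
Bias = (nonresponse fraction) × (respondent percentage − nonrespondent percentage)
     = 0.31 × (65.3 − 68.3) = 0.31 × -3 = -0.93.

-0.9 percentage points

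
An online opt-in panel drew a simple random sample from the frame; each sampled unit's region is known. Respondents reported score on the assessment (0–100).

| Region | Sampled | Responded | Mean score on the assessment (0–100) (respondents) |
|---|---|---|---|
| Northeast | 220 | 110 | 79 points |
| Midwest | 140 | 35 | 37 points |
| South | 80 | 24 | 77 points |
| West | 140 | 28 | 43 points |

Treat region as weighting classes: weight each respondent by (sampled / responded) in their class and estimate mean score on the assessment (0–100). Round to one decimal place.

Class response rates: Northeast 110/220 = 50%, Midwest 35/140 = 25%, South 24/80 = 30%, West 28/140 = 20%.
Each respondent's weight = sampled/responded in their class; summing within a class gives n_sampled, so:
  Northeast: 220 × 79 = 17,380
  Midwest: 140 × 37 = 5180
  South: 80 × 77 = 6160
  West: 140 × 43 = 6020
Adjusted estimate = 34,740 / 580 = 59.8966 → 59.9.

59.9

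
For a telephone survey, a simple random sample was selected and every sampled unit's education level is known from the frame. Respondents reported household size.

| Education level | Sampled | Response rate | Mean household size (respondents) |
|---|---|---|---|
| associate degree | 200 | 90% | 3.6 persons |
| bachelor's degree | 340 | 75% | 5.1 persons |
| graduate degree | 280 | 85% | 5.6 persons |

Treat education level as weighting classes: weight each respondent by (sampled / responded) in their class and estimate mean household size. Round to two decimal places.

Weighting each respondent by the inverse class response rate inflates each class back to its sampled size, so the class weight is n_sampled:
  associate degree: 200 × 3.6 = 720
  bachelor's degree: 340 × 5.1 = 1734
  graduate degree: 280 × 5.6 = 1568
Adjusted estimate = 4022 / 820 = 4.90488 → 4.90.

4.90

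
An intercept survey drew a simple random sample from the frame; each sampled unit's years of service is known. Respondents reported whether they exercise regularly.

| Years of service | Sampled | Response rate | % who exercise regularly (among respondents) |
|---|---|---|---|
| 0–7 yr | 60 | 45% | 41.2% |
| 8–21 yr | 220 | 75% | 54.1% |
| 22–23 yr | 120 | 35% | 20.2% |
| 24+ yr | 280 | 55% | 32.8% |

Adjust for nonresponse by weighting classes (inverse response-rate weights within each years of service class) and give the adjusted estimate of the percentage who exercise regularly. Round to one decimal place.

38.2%

Each respondent's weight = sampled/responded in their class; summing within a class gives n_sampled, so:
  0–7 yr: 60 × 41.2 = 2472
  8–21 yr: 220 × 54.1 = 11,902
  22–23 yr: 120 × 20.2 = 2424
  24+ yr: 280 × 32.8 = 9184
Adjusted estimate = 25,982 / 680 = 38.2088 → 38.2%.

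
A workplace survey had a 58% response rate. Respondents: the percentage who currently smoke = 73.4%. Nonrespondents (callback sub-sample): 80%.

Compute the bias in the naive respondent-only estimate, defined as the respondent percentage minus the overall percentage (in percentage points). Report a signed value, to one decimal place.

-2.8 percentage points

Nonresponse fraction = 1 − 0.58 = 0.42.
Bias = (nonresponse fraction) × (respondent percentage − nonrespondent percentage)
     = 0.42 × (73.4 − 80) = 0.42 × -6.6 = -2.772.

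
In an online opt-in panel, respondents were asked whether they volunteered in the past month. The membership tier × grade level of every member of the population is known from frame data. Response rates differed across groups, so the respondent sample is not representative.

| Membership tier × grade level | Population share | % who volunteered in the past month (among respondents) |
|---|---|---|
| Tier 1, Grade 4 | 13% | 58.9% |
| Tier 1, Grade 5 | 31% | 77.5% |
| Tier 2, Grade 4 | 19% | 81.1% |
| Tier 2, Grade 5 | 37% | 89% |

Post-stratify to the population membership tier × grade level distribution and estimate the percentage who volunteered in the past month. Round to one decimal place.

80.0%

Reweight to the known membership tier × grade level distribution:
  Tier 1, Grade 4: 0.13 × 58.9 = 7.657
  Tier 1, Grade 5: 0.31 × 77.5 = 24.025
  Tier 2, Grade 4: 0.19 × 81.1 = 15.409
  Tier 2, Grade 5: 0.37 × 89 = 32.93
Post-stratified estimate = 80.021 → 80.0%.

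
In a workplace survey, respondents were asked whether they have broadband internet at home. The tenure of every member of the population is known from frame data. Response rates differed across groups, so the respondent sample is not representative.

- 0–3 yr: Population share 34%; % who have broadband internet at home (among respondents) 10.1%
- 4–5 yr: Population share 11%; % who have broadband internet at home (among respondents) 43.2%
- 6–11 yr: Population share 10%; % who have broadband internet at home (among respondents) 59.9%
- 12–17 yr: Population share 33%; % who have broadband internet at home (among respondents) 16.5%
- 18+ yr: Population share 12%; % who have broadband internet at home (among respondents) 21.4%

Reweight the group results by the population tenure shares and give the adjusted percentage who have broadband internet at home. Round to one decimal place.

22.2%

Reweight to the known tenure distribution:
  0–3 yr: 0.34 × 10.1 = 3.434
  4–5 yr: 0.11 × 43.2 = 4.752
  6–11 yr: 0.1 × 59.9 = 5.99
  12–17 yr: 0.33 × 16.5 = 5.445
  18+ yr: 0.12 × 21.4 = 2.568
Post-stratified estimate = 22.189 → 22.2%.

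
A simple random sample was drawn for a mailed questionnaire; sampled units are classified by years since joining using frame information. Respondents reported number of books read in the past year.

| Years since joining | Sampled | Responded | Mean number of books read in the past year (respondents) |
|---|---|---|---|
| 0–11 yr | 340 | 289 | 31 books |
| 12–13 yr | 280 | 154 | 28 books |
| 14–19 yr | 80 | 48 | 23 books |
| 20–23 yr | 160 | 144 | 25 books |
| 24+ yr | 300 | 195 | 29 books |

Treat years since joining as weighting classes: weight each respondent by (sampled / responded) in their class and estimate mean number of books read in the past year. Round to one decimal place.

28.4

Class response rates: 0–11 yr 289/340 = 85%, 12–13 yr 154/280 = 55%, 14–19 yr 48/80 = 60%, 20–23 yr 144/160 = 90%, 24+ yr 195/300 = 65%.
Inverse-response-rate weighting restores each class to its sampled count, so class totals weight by n_sampled:
  0–11 yr: 340 × 31 = 10,540
  12–13 yr: 280 × 28 = 7840
  14–19 yr: 80 × 23 = 1840
  20–23 yr: 160 × 25 = 4000
  24+ yr: 300 × 29 = 8700
Adjusted estimate = 32,920 / 1,160 = 28.3793 → 28.4.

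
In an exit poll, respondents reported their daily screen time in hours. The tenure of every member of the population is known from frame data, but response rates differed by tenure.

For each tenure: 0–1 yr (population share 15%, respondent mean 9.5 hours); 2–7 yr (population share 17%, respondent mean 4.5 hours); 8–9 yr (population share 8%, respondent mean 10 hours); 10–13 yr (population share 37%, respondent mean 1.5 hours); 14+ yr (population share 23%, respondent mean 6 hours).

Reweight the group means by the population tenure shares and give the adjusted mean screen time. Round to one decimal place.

Post-stratification weights by population share, not respondent share:
  0–1 yr: 0.15 × 9.5 = 1.425
  2–7 yr: 0.17 × 4.5 = 0.765
  8–9 yr: 0.08 × 10 = 0.8
  10–13 yr: 0.37 × 1.5 = 0.555
  14+ yr: 0.23 × 6 = 1.38
Post-stratified estimate = 4.925 → 4.9.

4.9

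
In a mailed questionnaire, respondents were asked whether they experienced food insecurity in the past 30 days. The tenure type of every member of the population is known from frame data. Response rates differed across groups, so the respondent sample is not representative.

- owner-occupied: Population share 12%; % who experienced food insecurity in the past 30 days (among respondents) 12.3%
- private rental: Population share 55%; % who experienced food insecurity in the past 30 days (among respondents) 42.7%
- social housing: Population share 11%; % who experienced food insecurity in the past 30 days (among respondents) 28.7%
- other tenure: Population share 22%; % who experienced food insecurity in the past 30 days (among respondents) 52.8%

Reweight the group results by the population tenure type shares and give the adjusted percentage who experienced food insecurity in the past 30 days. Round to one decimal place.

39.7%

Reweight to the known tenure type distribution:
  owner-occupied: 0.12 × 12.3 = 1.476
  private rental: 0.55 × 42.7 = 23.485
  social housing: 0.11 × 28.7 = 3.157
  other tenure: 0.22 × 52.8 = 11.616
Post-stratified estimate = 39.734 → 39.7%.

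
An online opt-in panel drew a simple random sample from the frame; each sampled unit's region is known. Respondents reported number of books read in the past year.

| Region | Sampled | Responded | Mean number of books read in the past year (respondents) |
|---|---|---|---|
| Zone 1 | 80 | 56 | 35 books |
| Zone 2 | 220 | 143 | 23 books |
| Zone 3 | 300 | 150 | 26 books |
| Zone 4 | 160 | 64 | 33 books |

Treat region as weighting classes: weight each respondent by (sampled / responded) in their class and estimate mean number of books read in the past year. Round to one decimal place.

27.6

Response rates by class: Zone 1 56/80 = 70%, Zone 2 143/220 = 65%, Zone 3 150/300 = 50%, Zone 4 64/160 = 40%.
Inverse-response-rate weighting restores each class to its sampled count, so class totals weight by n_sampled:
  Zone 1: 80 × 35 = 2800
  Zone 2: 220 × 23 = 5060
  Zone 3: 300 × 26 = 7800
  Zone 4: 160 × 33 = 5280
Adjusted estimate = 20,940 / 760 = 27.5526 → 27.6.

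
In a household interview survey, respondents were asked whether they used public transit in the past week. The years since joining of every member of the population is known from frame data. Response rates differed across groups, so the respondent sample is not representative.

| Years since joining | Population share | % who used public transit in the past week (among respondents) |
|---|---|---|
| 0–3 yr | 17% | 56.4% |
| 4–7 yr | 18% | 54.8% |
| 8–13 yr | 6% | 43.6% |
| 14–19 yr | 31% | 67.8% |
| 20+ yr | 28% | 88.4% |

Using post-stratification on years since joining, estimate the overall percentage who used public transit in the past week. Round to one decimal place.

67.8%

Each cell contributes population-share × respondent value:
  0–3 yr: 0.17 × 56.4 = 9.588
  4–7 yr: 0.18 × 54.8 = 9.864
  8–13 yr: 0.06 × 43.6 = 2.616
  14–19 yr: 0.31 × 67.8 = 21.018
  20+ yr: 0.28 × 88.4 = 24.752
Post-stratified estimate = 67.838 → 67.8%.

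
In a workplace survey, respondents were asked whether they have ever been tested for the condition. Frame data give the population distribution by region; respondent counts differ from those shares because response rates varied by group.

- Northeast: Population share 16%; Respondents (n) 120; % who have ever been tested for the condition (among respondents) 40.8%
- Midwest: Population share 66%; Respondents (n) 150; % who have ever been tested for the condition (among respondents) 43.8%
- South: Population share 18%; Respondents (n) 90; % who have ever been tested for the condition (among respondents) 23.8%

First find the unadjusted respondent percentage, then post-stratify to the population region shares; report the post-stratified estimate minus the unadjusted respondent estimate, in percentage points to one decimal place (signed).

+1.9 percentage points

Without adjustment, the pooled respondent share is:
  (120/360)×40.8 + (150/360)×43.8 + (90/360)×23.8 = 37.8%
Post-stratifying to population shares instead:
  0.16×40.8 + 0.66×43.8 + 0.18×23.8 = 39.72%
Difference = 39.72 − 37.8 = 1.92 pp.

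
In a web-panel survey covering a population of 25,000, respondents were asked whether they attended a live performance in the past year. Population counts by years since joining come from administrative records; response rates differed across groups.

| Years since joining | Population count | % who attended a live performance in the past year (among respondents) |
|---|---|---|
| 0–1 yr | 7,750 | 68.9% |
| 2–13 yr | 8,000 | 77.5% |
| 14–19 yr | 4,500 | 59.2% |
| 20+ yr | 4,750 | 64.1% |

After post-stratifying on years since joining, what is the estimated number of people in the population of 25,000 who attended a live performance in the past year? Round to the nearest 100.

17,200

Apply each group's respondent rate to its population count:
  0–1 yr: 7,750 × 68.9% = 5339.75
  2–13 yr: 8,000 × 77.5% = 6200
  14–19 yr: 4,500 × 59.2% = 2664
  20+ yr: 4,750 × 64.1% = 3044.75
Estimated total = 17248.5 → 17,200.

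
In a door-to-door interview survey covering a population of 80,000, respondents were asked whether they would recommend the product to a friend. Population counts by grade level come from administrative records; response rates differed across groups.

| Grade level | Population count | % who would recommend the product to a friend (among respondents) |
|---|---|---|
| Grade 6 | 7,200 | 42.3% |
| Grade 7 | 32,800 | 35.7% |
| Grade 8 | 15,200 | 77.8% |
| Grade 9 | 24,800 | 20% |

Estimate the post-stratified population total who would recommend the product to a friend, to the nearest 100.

31,500

Apply each group's respondent rate to its population count:
  Grade 6: 7,200 × 42.3% = 3045.6
  Grade 7: 32,800 × 35.7% = 11709.6
  Grade 8: 15,200 × 77.8% = 11825.6
  Grade 9: 24,800 × 20% = 4960
Estimated total = 31540.8 → 31,500.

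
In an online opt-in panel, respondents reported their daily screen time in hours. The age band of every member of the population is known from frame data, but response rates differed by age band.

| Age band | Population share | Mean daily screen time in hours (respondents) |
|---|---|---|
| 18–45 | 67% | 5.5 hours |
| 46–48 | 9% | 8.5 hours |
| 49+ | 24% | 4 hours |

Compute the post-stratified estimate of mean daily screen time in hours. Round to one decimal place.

Weight each group's respondent value by its population share:
  18–45: 0.67 × 5.5 = 3.685
  46–48: 0.09 × 8.5 = 0.765
  49+: 0.24 × 4 = 0.96
Post-stratified estimate = 5.41 → 5.4.

5.4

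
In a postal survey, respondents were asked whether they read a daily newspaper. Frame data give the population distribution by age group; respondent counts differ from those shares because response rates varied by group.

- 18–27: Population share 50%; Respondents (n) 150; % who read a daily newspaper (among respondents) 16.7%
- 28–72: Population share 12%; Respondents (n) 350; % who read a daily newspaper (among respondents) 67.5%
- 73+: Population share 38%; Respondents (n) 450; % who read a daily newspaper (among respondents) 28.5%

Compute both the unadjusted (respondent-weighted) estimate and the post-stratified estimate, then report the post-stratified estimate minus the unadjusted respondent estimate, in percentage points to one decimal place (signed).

Unadjusted (pooled respondent) estimate weights by respondent counts:
  (150/950)×16.7 + (350/950)×67.5 + (450/950)×28.5 = 41.0053%
Reweighting by population age group shares:
  0.5×16.7 + 0.12×67.5 + 0.38×28.5 = 27.28%
Difference = 27.28 − 41.0053 = -13.7253 pp.

-13.7 percentage points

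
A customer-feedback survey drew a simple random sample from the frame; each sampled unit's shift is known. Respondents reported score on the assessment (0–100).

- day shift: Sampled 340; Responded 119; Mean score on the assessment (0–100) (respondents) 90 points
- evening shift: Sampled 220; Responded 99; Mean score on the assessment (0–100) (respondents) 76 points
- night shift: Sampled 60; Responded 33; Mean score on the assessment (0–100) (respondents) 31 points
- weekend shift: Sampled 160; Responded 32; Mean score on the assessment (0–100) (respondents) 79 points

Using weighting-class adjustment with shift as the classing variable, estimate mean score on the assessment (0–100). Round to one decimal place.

Response rates by class: day shift 119/340 = 35%, evening shift 99/220 = 45%, night shift 33/60 = 55%, weekend shift 32/160 = 20%.
Weighting each respondent by the inverse class response rate inflates each class back to its sampled size, so the class weight is n_sampled:
  day shift: 340 × 90 = 30,600
  evening shift: 220 × 76 = 16,720
  night shift: 60 × 31 = 1860
  weekend shift: 160 × 79 = 12,640
Adjusted estimate = 61,820 / 780 = 79.2564 → 79.3.

79.3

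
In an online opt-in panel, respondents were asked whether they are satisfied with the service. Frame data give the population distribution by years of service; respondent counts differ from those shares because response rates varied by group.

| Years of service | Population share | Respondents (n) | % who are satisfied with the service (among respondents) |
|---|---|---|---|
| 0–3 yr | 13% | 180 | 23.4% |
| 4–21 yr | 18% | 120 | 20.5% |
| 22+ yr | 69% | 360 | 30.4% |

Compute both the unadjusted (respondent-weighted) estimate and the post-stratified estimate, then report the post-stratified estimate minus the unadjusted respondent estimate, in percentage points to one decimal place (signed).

Naive respondent-only estimate (weights = respondent counts):
  (180/660)×23.4 + (120/660)×20.5 + (360/660)×30.4 = 26.6909%
Post-stratifying to population shares instead:
  0.13×23.4 + 0.18×20.5 + 0.69×30.4 = 27.708%
Difference = 27.708 − 26.6909 = 1.0171 pp.

+1.0 percentage points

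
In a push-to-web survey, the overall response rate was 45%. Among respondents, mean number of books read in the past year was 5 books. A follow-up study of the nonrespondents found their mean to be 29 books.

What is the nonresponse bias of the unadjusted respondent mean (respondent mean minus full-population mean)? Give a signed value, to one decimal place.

Nonresponse fraction = 1 − 0.45 = 0.55.
Bias = (nonresponse fraction) × (respondent mean − nonrespondent mean)
     = 0.55 × (5 − 29) = 0.55 × -24 = -13.2.

-13.2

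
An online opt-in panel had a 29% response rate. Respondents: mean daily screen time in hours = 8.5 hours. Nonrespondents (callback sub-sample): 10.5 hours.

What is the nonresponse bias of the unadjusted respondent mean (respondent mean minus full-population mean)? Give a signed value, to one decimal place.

Nonresponse fraction = 1 − 0.29 = 0.71.
Bias = (nonresponse fraction) × (respondent mean − nonrespondent mean)
     = 0.71 × (8.5 − 10.5) = 0.71 × -2 = -1.42.

-1.4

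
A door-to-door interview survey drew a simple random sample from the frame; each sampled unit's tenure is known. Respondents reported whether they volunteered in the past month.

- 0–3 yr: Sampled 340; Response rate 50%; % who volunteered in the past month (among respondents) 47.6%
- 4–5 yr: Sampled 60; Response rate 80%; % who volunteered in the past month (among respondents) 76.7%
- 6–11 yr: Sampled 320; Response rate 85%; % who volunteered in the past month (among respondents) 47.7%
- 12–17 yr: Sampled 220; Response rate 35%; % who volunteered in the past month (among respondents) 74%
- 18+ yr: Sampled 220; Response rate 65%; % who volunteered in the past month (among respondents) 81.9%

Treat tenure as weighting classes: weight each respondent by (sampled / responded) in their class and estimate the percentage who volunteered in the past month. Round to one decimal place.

60.6%

Weighting each respondent by the inverse class response rate inflates each class back to its sampled size, so the class weight is n_sampled:
  0–3 yr: 340 × 47.6 = 16,184
  4–5 yr: 60 × 76.7 = 4602
  6–11 yr: 320 × 47.7 = 15,264
  12–17 yr: 220 × 74 = 16,280
  18+ yr: 220 × 81.9 = 18,018
Adjusted estimate = 70,348 / 1,160 = 60.6448 → 60.6%.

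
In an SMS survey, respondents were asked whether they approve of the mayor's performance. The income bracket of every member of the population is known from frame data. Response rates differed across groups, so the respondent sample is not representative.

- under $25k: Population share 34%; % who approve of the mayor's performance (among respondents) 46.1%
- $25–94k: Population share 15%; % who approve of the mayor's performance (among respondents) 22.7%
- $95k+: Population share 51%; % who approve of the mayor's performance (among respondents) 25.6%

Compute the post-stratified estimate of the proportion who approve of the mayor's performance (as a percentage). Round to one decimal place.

32.1%

Each cell contributes population-share × respondent value:
  under $25k: 0.34 × 46.1 = 15.674
  $25–94k: 0.15 × 22.7 = 3.405
  $95k+: 0.51 × 25.6 = 13.056
Post-stratified estimate = 32.135 → 32.1%.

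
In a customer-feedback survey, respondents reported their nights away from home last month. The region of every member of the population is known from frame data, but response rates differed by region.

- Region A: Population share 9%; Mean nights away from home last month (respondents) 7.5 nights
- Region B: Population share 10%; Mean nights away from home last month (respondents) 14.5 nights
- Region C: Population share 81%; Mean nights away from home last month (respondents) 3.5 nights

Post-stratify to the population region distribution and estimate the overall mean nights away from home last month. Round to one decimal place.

5.0

Post-stratification weights by population share, not respondent share:
  Region A: 0.09 × 7.5 = 0.675
  Region B: 0.1 × 14.5 = 1.45
  Region C: 0.81 × 3.5 = 2.835
Post-stratified estimate = 4.96 → 5.0.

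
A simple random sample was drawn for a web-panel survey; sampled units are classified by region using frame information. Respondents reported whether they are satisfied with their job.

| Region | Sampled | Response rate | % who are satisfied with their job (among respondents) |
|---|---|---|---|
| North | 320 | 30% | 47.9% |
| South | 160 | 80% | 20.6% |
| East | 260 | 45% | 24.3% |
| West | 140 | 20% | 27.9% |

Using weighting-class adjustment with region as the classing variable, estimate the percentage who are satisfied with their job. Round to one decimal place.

Inverse-response-rate weighting restores each class to its sampled count, so class totals weight by n_sampled:
  North: 320 × 47.9 = 15,328
  South: 160 × 20.6 = 3296
  East: 260 × 24.3 = 6318
  West: 140 × 27.9 = 3906
Adjusted estimate = 28,848 / 880 = 32.7818 → 32.8%.

32.8%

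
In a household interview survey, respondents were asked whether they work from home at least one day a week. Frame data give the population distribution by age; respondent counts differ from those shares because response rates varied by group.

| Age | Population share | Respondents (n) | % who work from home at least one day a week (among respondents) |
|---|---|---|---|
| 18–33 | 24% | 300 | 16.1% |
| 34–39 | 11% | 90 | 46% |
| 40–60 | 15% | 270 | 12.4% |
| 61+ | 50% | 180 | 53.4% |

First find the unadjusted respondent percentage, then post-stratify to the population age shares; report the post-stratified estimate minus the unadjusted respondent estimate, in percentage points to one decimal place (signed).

+11.4 percentage points

Without adjustment, the pooled respondent share is:
  (300/840)×16.1 + (90/840)×46 + (270/840)×12.4 + (180/840)×53.4 = 26.1071%
Post-stratifying to population shares instead:
  0.24×16.1 + 0.11×46 + 0.15×12.4 + 0.5×53.4 = 37.484%
Difference = 37.484 − 26.1071 = 11.3769 pp.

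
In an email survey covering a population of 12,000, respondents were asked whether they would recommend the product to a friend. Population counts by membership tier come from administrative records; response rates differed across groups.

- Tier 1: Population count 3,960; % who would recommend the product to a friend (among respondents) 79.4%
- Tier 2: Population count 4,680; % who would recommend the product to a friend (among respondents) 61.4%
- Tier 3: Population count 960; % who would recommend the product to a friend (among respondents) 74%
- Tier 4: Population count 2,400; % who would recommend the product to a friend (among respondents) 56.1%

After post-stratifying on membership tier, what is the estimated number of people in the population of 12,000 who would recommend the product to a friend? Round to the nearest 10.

8,070

Apply each group's respondent rate to its population count:
  Tier 1: 3,960 × 79.4% = 3144.24
  Tier 2: 4,680 × 61.4% = 2873.52
  Tier 3: 960 × 74% = 710.4
  Tier 4: 2,400 × 56.1% = 1346.4
Estimated total = 8074.56 → 8,070.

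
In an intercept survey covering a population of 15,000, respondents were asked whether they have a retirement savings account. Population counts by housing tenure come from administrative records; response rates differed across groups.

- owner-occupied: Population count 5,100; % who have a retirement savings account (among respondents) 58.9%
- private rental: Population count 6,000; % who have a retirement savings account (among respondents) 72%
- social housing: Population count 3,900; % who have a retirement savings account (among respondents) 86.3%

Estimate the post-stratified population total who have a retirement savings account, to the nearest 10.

10,690

Each cell contributes its population count × the respondent rate:
  owner-occupied: 5,100 × 58.9% = 3003.9
  private rental: 6,000 × 72% = 4320
  social housing: 3,900 × 86.3% = 3365.7
Estimated total = 10689.6 → 10,690.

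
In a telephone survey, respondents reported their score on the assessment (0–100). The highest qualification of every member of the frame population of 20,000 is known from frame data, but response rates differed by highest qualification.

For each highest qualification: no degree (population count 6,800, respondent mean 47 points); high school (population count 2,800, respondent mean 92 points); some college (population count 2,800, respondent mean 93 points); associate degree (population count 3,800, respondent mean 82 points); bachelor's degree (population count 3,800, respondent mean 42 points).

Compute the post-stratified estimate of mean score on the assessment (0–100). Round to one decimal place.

65.4

Reweight to the known highest qualification distribution:
  no degree: (6,800/20,000) × 47 = 15.98
  high school: (2,800/20,000) × 92 = 12.88
  some college: (2,800/20,000) × 93 = 13.02
  associate degree: (3,800/20,000) × 82 = 15.58
  bachelor's degree: (3,800/20,000) × 42 = 7.98
Post-stratified estimate = 65.44 → 65.4.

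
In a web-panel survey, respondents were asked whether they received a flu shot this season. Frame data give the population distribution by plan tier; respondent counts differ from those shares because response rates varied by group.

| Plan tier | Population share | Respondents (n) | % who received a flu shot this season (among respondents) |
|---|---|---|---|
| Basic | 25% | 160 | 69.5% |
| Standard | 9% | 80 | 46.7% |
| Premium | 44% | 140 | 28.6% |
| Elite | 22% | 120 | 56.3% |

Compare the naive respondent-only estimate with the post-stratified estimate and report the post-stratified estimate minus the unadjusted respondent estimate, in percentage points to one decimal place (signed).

-4.7 percentage points

Unadjusted (pooled respondent) estimate weights by respondent counts:
  (160/500)×69.5 + (80/500)×46.7 + (140/500)×28.6 + (120/500)×56.3 = 51.232%
Post-stratifying to population shares instead:
  0.25×69.5 + 0.09×46.7 + 0.44×28.6 + 0.22×56.3 = 46.548%
Difference = 46.548 − 51.232 = -4.684 pp.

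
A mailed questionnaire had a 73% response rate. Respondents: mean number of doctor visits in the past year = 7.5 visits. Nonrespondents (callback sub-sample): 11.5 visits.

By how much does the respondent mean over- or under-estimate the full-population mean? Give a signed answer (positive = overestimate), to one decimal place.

-1.1

Nonresponse fraction = 1 − 0.73 = 0.27.
Bias = (nonresponse fraction) × (respondent mean − nonrespondent mean)
     = 0.27 × (7.5 − 11.5) = 0.27 × -4 = -1.08.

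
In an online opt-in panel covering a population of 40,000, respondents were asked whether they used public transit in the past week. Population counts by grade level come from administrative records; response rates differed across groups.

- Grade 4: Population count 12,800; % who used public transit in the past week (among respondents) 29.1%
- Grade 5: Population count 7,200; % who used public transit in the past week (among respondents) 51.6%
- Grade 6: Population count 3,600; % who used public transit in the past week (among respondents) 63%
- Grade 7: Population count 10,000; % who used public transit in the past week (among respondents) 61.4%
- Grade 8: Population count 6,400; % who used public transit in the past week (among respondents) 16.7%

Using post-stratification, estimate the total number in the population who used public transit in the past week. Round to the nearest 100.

Apply each group's respondent rate to its population count:
  Grade 4: 12,800 × 29.1% = 3724.8
  Grade 5: 7,200 × 51.6% = 3715.2
  Grade 6: 3,600 × 63% = 2268
  Grade 7: 10,000 × 61.4% = 6140
  Grade 8: 6,400 × 16.7% = 1068.8
Estimated total = 16916.8 → 16,900.

16,900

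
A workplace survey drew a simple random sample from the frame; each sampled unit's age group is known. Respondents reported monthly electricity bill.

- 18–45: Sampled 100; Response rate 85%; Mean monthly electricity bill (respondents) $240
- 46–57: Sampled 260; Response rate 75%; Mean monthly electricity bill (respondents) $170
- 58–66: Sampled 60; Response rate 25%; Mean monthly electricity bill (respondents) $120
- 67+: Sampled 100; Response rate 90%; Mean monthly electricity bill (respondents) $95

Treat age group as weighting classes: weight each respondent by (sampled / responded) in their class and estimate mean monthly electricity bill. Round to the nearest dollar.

Inverse-response-rate weighting restores each class to its sampled count, so class totals weight by n_sampled:
  18–45: 100 × 240 = 24,000
  46–57: 260 × 170 = 44,200
  58–66: 60 × 120 = 7200
  67+: 100 × 95 = 9500
Adjusted estimate = 84,900 / 520 = 163.269 → $163.

$163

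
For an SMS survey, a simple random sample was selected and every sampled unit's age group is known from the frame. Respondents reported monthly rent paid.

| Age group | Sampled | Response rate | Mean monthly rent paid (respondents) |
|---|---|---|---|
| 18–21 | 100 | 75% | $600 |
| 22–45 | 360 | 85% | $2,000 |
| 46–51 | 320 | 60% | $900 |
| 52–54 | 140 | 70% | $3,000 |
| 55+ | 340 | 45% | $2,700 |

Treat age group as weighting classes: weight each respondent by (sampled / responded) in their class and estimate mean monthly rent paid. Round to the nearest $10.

$1,910

Weighting each respondent by the inverse class response rate inflates each class back to its sampled size, so the class weight is n_sampled:
  18–21: 100 × 600 = 60,000
  22–45: 360 × 2000 = 720,000
  46–51: 320 × 900 = 288,000
  52–54: 140 × 3000 = 420,000
  55+: 340 × 2700 = 918,000
Adjusted estimate = 2,406,000 / 1,260 = 1909.52 → $1,910.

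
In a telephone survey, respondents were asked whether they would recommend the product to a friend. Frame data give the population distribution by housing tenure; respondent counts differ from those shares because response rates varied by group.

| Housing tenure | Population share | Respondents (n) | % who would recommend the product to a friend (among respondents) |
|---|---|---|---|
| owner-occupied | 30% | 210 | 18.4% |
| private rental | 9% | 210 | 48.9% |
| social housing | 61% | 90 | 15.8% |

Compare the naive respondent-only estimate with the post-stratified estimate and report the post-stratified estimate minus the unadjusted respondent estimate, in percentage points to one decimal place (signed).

Naive respondent-only estimate (weights = respondent counts):
  (210/510)×18.4 + (210/510)×48.9 + (90/510)×15.8 = 30.5%
Reweighting by population housing tenure shares:
  0.3×18.4 + 0.09×48.9 + 0.61×15.8 = 19.559%
Difference = 19.559 − 30.5 = -10.941 pp.

-10.9 percentage points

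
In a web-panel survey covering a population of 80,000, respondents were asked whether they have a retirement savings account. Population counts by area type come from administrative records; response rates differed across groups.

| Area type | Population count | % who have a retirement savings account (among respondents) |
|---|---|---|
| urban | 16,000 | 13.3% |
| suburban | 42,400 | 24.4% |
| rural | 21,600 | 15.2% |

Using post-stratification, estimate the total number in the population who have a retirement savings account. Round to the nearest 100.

15,800

Each cell contributes its population count × the respondent rate:
  urban: 16,000 × 13.3% = 2128
  suburban: 42,400 × 24.4% = 10345.6
  rural: 21,600 × 15.2% = 3283.2
Estimated total = 15756.8 → 15,800.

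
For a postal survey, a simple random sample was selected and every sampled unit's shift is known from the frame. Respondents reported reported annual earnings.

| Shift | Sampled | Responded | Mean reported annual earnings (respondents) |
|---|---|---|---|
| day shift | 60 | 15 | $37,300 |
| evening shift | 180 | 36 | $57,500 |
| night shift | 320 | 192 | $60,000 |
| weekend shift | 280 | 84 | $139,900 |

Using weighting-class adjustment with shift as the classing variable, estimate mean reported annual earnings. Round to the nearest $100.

Class response rates: day shift 15/60 = 25%, evening shift 36/180 = 20%, night shift 192/320 = 60%, weekend shift 84/280 = 30%.
With weight = n_sampled/n_responded per class, the weighted class total is n_sampled:
  day shift: 60 × 37,300 = 2,238,000
  evening shift: 180 × 57,500 = 10,350,000
  night shift: 320 × 60,000 = 19,200,000
  weekend shift: 280 × 139,900 = 39,172,000
Adjusted estimate = 70,960,000 / 840 = 84476.2 → $84,500.

$84,500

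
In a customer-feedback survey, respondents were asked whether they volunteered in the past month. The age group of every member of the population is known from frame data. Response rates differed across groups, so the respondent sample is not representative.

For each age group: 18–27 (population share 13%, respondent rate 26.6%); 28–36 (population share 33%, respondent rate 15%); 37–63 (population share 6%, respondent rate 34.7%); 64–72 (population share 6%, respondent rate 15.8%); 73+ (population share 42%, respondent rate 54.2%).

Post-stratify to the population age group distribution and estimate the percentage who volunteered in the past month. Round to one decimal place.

34.2%

Reweight to the known age group distribution:
  18–27: 0.13 × 26.6 = 3.458
  28–36: 0.33 × 15 = 4.95
  37–63: 0.06 × 34.7 = 2.082
  64–72: 0.06 × 15.8 = 0.948
  73+: 0.42 × 54.2 = 22.764
Post-stratified estimate = 34.202 → 34.2%.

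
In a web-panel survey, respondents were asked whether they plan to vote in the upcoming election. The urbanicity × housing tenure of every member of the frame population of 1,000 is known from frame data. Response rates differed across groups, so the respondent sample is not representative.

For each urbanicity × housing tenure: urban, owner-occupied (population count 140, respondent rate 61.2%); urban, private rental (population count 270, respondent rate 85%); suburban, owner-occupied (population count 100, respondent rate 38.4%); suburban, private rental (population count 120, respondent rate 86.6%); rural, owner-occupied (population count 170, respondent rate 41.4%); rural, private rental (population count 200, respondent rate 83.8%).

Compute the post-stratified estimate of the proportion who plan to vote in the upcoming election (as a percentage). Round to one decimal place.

69.5%

Reweight to the known urbanicity × housing tenure distribution:
  urban, owner-occupied: (140/1,000) × 61.2 = 8.568
  urban, private rental: (270/1,000) × 85 = 22.95
  suburban, owner-occupied: (100/1,000) × 38.4 = 3.84
  suburban, private rental: (120/1,000) × 86.6 = 10.392
  rural, owner-occupied: (170/1,000) × 41.4 = 7.038
  rural, private rental: (200/1,000) × 83.8 = 16.76
Post-stratified estimate = 69.548 → 69.5%.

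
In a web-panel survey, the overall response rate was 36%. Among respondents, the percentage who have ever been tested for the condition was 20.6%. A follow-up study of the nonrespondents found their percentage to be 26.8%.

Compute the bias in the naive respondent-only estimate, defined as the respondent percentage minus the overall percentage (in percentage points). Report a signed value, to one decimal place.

Nonresponse fraction = 1 − 0.36 = 0.64.
Bias = (nonresponse fraction) × (respondent percentage − nonrespondent percentage)
     = 0.64 × (20.6 − 26.8) = 0.64 × -6.2 = -3.968.

-4.0 percentage points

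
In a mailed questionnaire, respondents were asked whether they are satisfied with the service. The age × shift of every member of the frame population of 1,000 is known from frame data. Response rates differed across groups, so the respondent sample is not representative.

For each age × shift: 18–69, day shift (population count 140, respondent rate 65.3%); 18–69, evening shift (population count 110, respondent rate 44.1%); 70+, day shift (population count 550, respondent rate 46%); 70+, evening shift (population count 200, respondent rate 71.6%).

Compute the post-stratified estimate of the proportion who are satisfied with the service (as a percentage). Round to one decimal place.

53.6%

Reweight to the known age × shift distribution:
  18–69, day shift: (140/1,000) × 65.3 = 9.142
  18–69, evening shift: (110/1,000) × 44.1 = 4.851
  70+, day shift: (550/1,000) × 46 = 25.3
  70+, evening shift: (200/1,000) × 71.6 = 14.32
Post-stratified estimate = 53.613 → 53.6%.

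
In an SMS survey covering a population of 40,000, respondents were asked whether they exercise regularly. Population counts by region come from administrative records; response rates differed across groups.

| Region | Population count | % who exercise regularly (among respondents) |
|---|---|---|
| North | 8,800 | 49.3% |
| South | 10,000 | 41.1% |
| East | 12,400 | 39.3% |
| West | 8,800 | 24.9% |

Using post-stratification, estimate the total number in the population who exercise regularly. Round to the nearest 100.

15,500

Each cell contributes its population count × the respondent rate:
  North: 8,800 × 49.3% = 4338.4
  South: 10,000 × 41.1% = 4110
  East: 12,400 × 39.3% = 4873.2
  West: 8,800 × 24.9% = 2191.2
Estimated total = 15512.8 → 15,500.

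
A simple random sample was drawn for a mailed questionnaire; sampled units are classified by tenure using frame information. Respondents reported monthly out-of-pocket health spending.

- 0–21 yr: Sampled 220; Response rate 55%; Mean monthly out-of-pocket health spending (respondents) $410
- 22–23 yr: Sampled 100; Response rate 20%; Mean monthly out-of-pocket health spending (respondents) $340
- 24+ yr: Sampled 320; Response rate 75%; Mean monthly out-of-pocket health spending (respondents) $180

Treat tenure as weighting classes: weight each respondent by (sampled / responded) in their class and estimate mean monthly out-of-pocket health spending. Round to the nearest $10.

$280

Inverse-response-rate weighting restores each class to its sampled count, so class totals weight by n_sampled:
  0–21 yr: 220 × 410 = 90,200
  22–23 yr: 100 × 340 = 34,000
  24+ yr: 320 × 180 = 57,600
Adjusted estimate = 181,800 / 640 = 284.062 → $280.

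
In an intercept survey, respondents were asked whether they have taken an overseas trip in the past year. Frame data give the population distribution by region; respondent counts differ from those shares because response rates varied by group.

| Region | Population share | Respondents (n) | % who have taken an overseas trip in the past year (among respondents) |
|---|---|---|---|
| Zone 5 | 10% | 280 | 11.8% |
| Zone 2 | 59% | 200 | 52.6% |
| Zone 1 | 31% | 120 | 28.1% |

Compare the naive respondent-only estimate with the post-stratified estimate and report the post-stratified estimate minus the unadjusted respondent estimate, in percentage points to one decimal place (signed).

Naive respondent-only estimate (weights = respondent counts):
  (280/600)×11.8 + (200/600)×52.6 + (120/600)×28.1 = 28.66%
Post-stratified estimate weights by population shares:
  0.1×11.8 + 0.59×52.6 + 0.31×28.1 = 40.925%
Difference = 40.925 − 28.66 = 12.265 pp.

+12.3 percentage points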